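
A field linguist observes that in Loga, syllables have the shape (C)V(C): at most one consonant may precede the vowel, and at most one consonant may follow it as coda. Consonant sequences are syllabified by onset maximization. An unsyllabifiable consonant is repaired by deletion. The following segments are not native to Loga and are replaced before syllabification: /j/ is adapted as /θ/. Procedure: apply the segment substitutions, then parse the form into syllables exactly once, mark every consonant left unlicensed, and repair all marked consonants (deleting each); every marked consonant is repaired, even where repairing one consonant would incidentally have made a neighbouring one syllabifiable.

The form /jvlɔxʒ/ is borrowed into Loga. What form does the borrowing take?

lɔx

Substitution: /j/ → /θ/, giving /θvlɔxʒ/.
Under (C)V(C), the unsyllabifiable consonants are /θ/, /v/, /ʒ/ (at most one coda consonant is licensed; onsets are limited to one consonant).
Deleting the stranded consonants removes /θ/, /v/, /ʒ/.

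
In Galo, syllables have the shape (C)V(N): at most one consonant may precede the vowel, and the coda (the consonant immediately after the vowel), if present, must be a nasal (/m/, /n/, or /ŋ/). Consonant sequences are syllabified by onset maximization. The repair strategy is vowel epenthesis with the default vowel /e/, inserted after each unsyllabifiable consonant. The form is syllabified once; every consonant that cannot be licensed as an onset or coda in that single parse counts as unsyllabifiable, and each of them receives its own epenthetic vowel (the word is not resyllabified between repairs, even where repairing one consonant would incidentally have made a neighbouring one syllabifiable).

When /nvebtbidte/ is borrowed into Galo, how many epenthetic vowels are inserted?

4

The unsyllabifiable consonants are /n/, /b/, /t/, /d/; each receives one epenthetic vowel.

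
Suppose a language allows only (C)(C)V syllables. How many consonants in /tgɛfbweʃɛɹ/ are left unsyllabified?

2

The consonants /f/, /ɹ/ cannot be parsed into a legal (C)(C)V syllable (no codas are permitted; onsets may contain at most 2 consonants).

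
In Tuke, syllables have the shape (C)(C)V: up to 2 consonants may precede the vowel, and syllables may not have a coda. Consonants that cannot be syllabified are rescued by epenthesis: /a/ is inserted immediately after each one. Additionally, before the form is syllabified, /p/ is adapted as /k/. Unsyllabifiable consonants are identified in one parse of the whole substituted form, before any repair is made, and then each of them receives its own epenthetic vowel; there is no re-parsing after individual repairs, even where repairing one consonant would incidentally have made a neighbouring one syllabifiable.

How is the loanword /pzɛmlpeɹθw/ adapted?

kzɛmalkeɹaθawa

Substitution: /p/ → /k/, giving /kzɛmlkeɹθw/.
Under (C)(C)V, the unsyllabifiable consonants are /m/, /ɹ/, /θ/, /w/ (no codas are permitted; onsets may contain at most 2 consonants).
Inserting the epenthetic vowel yields /m/ → /ma/, /ɹ/ → /ɹa/, /θ/ → /θa/, /w/ → /wa/.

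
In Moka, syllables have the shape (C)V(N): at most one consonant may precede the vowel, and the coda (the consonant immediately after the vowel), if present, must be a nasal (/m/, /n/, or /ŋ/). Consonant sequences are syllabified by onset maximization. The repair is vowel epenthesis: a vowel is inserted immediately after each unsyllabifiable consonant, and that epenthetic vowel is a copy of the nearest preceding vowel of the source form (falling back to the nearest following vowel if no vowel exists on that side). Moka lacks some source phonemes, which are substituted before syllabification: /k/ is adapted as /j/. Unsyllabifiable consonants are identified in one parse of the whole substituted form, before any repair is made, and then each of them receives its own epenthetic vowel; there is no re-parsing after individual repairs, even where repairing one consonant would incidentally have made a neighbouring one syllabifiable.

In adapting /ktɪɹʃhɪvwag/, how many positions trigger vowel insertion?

After substitution the input is /jtɪɹʃhɪvwag/.
The unsyllabifiable consonants are /j/, /ɹ/, /ʃ/, /v/, /g/; each receives one epenthetic vowel.

5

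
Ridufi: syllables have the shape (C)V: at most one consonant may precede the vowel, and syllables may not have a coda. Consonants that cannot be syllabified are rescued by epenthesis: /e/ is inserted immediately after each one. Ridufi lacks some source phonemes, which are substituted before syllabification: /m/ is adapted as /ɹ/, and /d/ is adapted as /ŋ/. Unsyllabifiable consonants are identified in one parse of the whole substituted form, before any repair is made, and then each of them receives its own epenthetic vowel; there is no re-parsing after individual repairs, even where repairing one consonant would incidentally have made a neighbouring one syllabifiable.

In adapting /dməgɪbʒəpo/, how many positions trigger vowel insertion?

After substitution the input is /ŋɹəgɪbʒəpo/.
The unsyllabifiable consonants are /ŋ/, /b/; each receives one epenthetic vowel.

2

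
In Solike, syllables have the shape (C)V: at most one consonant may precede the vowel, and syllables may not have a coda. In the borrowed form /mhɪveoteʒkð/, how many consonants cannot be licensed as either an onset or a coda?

4

Syllabifying with onset maximization leaves /m/, /ʒ/, /k/, /ð/ stranded (no codas are permitted; onsets are limited to one consonant).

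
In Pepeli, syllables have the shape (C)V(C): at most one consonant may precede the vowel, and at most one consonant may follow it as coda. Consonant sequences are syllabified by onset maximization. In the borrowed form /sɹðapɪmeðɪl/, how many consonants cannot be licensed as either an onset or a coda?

Syllabifying with onset maximization leaves /s/, /ɹ/ stranded (at most one coda consonant is licensed; onsets are limited to one consonant).

2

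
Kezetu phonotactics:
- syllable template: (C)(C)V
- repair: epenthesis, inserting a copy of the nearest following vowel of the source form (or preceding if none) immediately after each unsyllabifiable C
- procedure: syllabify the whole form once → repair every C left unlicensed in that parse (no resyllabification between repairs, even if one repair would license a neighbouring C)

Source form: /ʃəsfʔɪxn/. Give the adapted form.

ʃəsɪfʔɪxɪnɪ

Under (C)(C)V, the unsyllabifiable consonants are /s/, /x/, /n/ (no codas are permitted; onsets may contain at most 2 consonants).
Inserting the epenthetic vowel yields /s/ → /sɪ/, /x/ → /xɪ/, /n/ → /nɪ/.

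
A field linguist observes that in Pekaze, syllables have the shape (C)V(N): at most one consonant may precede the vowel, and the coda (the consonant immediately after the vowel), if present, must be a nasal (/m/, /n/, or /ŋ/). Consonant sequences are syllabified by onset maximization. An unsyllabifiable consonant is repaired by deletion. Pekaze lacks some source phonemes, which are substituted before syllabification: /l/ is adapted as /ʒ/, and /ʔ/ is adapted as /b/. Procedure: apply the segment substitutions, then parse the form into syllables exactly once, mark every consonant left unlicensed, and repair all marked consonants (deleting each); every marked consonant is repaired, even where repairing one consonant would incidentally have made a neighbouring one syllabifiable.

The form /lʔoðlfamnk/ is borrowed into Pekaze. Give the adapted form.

bofam

Substitution: /l/ → /ʒ/, /ʔ/ → /b/, giving /ʒboðʒfamnk/.
The consonants /ʒ/, /ð/, /ʒ/, /n/, /k/ cannot be parsed into a legal (C)V(N) syllable (only a nasal (/m/, /n/, or /ŋ/) is licensed in coda position; onsets are limited to one consonant).
Deleting the stranded consonants removes /ʒ/, /ð/, /ʒ/, /n/, /k/.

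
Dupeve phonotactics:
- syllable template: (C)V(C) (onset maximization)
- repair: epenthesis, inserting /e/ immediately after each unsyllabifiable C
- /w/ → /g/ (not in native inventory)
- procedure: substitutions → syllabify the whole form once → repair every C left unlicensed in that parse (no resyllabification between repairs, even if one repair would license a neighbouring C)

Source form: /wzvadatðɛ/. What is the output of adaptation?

Substitution: /w/ → /g/, giving /gzvadatðɛ/.
Syllabifying with onset maximization leaves /g/, /z/ stranded (at most one coda consonant is licensed; onsets are limited to one consonant).
Inserting the epenthetic vowel yields /g/ → /ge/, /z/ → /ze/.

gezevadatðɛ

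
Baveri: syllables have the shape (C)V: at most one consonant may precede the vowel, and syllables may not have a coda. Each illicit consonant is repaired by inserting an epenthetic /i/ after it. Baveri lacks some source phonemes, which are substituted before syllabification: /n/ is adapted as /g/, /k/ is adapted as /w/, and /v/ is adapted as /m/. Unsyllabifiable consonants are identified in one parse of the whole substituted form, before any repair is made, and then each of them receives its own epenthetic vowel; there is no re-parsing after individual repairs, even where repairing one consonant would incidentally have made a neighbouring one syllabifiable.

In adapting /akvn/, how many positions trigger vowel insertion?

After substitution the input is /awmg/.
The unsyllabifiable consonants are /w/, /m/, /g/; each receives one epenthetic vowel.

3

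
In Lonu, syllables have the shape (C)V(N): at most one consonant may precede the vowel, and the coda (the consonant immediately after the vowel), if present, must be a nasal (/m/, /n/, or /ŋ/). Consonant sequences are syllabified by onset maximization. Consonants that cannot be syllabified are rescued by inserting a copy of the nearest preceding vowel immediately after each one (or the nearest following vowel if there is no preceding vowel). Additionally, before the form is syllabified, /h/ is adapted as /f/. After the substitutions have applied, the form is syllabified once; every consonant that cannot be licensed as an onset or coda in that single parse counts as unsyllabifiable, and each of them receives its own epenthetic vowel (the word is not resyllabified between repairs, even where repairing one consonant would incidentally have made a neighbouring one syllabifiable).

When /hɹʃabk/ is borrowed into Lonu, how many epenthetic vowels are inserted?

After substitution the input is /fɹʃabk/.
The unsyllabifiable consonants are /f/, /ɹ/, /b/, /k/; each receives one epenthetic vowel.

4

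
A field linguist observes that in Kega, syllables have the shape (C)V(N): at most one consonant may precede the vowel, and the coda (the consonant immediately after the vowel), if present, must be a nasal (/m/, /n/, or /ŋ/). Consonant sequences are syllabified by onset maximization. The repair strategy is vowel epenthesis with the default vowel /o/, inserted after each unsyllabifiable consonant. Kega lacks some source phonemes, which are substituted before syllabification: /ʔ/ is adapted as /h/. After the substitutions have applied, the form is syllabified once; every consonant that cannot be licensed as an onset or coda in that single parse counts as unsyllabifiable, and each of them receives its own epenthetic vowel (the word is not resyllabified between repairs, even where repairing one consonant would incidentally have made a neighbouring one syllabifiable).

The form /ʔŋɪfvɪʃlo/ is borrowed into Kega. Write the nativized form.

hoŋɪfovɪʃolo

Substitution: /ʔ/ → /h/, giving /hŋɪfvɪʃlo/.
Syllabifying with onset maximization leaves /h/, /f/, /ʃ/ stranded (only a nasal (/m/, /n/, or /ŋ/) is licensed in coda position; onsets are limited to one consonant).
Inserting the epenthetic vowel yields /h/ → /ho/, /f/ → /fo/, /ʃ/ → /ʃo/.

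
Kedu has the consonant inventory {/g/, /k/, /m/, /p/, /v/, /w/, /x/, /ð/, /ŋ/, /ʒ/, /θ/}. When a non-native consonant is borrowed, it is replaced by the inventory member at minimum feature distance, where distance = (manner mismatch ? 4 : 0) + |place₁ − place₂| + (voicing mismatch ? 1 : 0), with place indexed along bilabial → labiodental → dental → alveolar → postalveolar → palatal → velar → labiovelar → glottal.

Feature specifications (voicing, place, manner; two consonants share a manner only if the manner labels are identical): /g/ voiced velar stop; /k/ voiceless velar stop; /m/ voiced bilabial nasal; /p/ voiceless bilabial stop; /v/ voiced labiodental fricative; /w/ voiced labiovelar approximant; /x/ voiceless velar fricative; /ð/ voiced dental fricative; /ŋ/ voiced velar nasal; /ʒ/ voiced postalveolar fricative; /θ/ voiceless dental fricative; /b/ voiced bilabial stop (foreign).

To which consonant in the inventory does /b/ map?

/p/ is closest: same manner (stop), place distance 0 (bilabial→bilabial), voicing differs (+1); total 1. Next closest is /m/ at distance 4.

p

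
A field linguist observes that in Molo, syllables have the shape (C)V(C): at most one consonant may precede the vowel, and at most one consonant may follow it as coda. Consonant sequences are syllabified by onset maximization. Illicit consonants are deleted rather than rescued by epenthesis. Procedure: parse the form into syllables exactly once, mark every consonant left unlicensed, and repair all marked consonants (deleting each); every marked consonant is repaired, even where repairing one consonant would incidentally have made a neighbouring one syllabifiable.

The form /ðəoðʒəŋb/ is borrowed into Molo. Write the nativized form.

ðəoðʒəŋ

Under (C)V(C), the unsyllabifiable consonants are /b/ (at most one coda consonant is licensed; onsets are limited to one consonant).
Deletion applies to /b/.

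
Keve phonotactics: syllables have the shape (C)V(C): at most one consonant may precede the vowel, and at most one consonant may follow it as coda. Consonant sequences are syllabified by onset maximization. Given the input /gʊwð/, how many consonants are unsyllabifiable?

1

Syllabifying with onset maximization leaves /ð/ stranded (at most one coda consonant is licensed; onsets are limited to one consonant).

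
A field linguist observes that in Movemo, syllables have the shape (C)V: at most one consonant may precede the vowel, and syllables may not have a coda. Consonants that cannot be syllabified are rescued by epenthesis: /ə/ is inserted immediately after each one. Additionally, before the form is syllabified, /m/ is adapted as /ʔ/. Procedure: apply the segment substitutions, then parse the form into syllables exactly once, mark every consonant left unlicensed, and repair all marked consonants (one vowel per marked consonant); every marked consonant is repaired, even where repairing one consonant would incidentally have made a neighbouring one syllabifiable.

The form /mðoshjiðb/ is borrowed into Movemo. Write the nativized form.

ʔəðosəhəjiðəbə

Substitution: /m/ → /ʔ/, giving /ʔðoshjiðb/.
The consonants /ʔ/, /s/, /h/, /ð/, /b/ cannot be parsed into a legal (C)V syllable (no codas are permitted; onsets are limited to one consonant).
Epenthesis after each stranded consonant: /ʔ/ → /ʔə/, /s/ → /sə/, /h/ → /hə/, /ð/ → /ðə/, /b/ → /bə/.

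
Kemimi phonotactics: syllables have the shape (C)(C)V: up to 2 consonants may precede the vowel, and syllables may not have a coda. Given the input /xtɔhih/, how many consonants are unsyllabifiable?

1

The consonants /h/ cannot be parsed into a legal (C)(C)V syllable (no codas are permitted; onsets may contain at most 2 consonants).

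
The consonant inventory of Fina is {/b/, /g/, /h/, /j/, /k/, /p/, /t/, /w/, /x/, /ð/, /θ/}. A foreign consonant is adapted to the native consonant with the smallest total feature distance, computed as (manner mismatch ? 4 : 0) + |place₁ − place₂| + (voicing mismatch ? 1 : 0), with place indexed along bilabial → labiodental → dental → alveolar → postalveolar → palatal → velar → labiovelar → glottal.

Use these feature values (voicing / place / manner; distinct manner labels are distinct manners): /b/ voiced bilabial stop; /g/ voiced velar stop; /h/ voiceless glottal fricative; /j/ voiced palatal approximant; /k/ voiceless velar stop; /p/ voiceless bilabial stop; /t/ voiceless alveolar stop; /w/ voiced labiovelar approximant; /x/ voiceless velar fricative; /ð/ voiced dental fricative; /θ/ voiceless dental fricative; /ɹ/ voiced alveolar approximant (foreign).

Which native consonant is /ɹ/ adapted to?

/j/ is closest: same manner (approximant), place distance 2 (alveolar→palatal), same voicing; total 2. Next closest is /w/ at distance 4.

j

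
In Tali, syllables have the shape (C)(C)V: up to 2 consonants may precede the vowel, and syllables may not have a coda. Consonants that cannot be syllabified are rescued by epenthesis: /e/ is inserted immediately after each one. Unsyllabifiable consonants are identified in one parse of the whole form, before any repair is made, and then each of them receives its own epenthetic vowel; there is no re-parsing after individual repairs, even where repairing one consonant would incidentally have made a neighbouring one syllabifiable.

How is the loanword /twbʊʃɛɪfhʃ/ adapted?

tewbʊʃɛɪfeheʃe

Syllabifying with onset maximization leaves /t/, /f/, /h/, /ʃ/ stranded (no codas are permitted; onsets may contain at most 2 consonants).
Each unlicensed consonant becomes the onset of a new syllable: /t/ → /te/, /f/ → /fe/, /h/ → /he/, /ʃ/ → /ʃe/.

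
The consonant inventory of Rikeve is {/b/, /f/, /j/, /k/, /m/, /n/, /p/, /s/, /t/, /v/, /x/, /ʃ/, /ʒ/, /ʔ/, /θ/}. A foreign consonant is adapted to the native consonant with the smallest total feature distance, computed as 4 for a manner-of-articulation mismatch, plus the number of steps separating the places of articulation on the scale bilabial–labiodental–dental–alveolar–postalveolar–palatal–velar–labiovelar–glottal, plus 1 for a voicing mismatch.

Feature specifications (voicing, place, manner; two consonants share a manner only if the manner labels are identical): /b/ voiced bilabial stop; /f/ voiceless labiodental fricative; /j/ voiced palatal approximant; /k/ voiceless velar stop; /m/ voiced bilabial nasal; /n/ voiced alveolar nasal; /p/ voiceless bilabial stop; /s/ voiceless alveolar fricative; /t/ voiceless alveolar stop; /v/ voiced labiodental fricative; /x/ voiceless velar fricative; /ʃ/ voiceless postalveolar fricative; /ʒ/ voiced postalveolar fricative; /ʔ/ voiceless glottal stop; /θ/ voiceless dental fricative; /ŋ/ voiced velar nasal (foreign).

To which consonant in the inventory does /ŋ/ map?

/n/ is closest: same manner (nasal), place distance 3 (velar→alveolar), same voicing; total 3. Next closest is /j/ at distance 5.

n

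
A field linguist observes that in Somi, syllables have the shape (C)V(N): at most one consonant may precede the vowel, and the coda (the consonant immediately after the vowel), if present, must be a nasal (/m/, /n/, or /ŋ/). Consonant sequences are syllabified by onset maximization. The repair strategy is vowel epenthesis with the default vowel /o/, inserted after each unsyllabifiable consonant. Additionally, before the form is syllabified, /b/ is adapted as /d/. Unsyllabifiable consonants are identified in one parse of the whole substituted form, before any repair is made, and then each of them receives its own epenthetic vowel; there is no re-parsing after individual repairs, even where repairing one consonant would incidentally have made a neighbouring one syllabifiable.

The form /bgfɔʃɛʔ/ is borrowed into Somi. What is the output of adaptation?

dogofɔʃɛʔo

Substitution: /b/ → /d/, giving /dgfɔʃɛʔ/.
Under (C)V(N), the unsyllabifiable consonants are /d/, /g/, /ʔ/ (only a nasal (/m/, /n/, or /ŋ/) is licensed in coda position; onsets are limited to one consonant).
Inserting the epenthetic vowel yields /d/ → /do/, /g/ → /go/, /ʔ/ → /ʔo/.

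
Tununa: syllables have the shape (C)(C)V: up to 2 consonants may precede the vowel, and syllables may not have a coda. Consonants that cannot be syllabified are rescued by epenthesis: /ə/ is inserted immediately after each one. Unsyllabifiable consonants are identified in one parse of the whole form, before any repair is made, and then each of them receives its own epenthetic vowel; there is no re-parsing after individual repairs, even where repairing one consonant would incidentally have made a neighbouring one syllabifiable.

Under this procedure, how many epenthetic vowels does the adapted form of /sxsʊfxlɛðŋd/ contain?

5

The unsyllabifiable consonants are /s/, /f/, /ð/, /ŋ/, /d/; each receives one epenthetic vowel.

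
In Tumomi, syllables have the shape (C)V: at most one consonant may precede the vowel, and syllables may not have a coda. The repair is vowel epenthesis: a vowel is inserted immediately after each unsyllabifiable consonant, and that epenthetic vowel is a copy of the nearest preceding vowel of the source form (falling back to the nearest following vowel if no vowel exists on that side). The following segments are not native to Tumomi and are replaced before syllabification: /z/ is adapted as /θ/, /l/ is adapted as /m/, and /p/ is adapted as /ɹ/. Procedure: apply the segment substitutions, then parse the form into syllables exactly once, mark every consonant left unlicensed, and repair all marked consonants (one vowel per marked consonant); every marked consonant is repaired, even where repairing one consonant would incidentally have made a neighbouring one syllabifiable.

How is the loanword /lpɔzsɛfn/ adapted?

mɔɹɔθɔsɛfɛnɛ

Substitution: /l/ → /m/, /p/ → /ɹ/, /z/ → /θ/, giving /mɹɔθsɛfn/.
Syllabifying with onset maximization leaves /m/, /θ/, /f/, /n/ stranded (no codas are permitted; onsets are limited to one consonant).
Epenthesis after each stranded consonant: /m/ → /mɔ/, /θ/ → /θɔ/, /f/ → /fɛ/, /n/ → /nɛ/.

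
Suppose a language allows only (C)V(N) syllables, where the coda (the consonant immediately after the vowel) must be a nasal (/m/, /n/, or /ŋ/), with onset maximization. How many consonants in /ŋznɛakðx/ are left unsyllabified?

Syllabifying with onset maximization leaves /ŋ/, /z/, /k/, /ð/, /x/ stranded (only a nasal (/m/, /n/, or /ŋ/) is licensed in coda position; onsets are limited to one consonant).

5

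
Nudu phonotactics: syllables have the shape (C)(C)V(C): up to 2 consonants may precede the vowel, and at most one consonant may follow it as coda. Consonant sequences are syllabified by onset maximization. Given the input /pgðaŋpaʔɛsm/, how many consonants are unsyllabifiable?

Syllabifying with onset maximization leaves /p/, /m/ stranded (at most one coda consonant is licensed; onsets may contain at most 2 consonants).

2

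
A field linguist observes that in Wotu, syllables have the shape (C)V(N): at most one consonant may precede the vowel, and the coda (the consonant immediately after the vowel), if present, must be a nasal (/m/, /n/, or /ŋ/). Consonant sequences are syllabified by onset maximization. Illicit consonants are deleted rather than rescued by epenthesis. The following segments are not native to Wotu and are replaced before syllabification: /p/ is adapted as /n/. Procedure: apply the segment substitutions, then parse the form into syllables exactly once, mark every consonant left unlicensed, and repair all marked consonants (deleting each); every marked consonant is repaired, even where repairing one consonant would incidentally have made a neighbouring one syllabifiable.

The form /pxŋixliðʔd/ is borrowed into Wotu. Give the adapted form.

Substitution: /p/ → /n/, giving /nxŋixliðʔd/.
The consonants /n/, /x/, /x/, /ð/, /ʔ/, /d/ cannot be parsed into a legal (C)V(N) syllable (only a nasal (/m/, /n/, or /ŋ/) is licensed in coda position; onsets are limited to one consonant).
Deletion applies to /n/, /x/, /x/, /ð/, /ʔ/, /d/.

ŋili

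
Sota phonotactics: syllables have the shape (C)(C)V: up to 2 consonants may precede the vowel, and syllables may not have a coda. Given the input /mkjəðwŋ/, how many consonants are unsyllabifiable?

4

Under (C)(C)V, the unsyllabifiable consonants are /m/, /ð/, /w/, /ŋ/ (no codas are permitted; onsets may contain at most 2 consonants).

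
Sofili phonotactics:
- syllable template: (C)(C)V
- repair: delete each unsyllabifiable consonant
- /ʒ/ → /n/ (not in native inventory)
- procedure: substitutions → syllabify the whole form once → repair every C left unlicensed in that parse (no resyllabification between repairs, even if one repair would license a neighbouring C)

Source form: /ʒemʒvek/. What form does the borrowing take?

Substitution: /ʒ/ → /n/, giving /nemnvek/.
Under (C)(C)V, the unsyllabifiable consonants are /m/, /k/ (no codas are permitted; onsets may contain at most 2 consonants).
Deleting the stranded consonants removes /m/, /k/.

nenve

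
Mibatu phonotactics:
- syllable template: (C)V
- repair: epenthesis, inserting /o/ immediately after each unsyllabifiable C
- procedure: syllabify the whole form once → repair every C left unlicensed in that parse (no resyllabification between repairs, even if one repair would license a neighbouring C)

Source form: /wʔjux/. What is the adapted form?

woʔojuxo

Syllabifying with onset maximization leaves /w/, /ʔ/, /x/ stranded (no codas are permitted; onsets are limited to one consonant).
Each unlicensed consonant becomes the onset of a new syllable: /w/ → /wo/, /ʔ/ → /ʔo/, /x/ → /xo/.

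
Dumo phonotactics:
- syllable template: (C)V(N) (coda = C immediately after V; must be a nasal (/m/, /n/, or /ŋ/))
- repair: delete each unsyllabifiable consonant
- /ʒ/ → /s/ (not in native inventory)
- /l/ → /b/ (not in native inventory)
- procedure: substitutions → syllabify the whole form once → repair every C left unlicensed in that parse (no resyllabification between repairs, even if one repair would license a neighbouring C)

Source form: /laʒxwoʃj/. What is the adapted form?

Substitution: /l/ → /b/, /ʒ/ → /s/, giving /basxwoʃj/.
Under (C)V(N), the unsyllabifiable consonants are /s/, /x/, /ʃ/, /j/ (only a nasal (/m/, /n/, or /ŋ/) is licensed in coda position; onsets are limited to one consonant).
Each unlicensed consonant is deleted: /s/, /x/, /ʃ/, /j/.

bawo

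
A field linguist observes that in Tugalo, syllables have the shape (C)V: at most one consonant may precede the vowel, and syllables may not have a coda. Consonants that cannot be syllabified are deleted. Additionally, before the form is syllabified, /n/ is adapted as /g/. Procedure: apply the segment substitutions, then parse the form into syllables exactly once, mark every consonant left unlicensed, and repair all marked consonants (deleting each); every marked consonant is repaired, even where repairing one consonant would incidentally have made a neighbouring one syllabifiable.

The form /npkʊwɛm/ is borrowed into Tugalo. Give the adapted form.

kʊwɛ

Substitution: /n/ → /g/, giving /gpkʊwɛm/.
Under (C)V, the unsyllabifiable consonants are /g/, /p/, /m/ (no codas are permitted; onsets are limited to one consonant).
Each unlicensed consonant is deleted: /g/, /p/, /m/.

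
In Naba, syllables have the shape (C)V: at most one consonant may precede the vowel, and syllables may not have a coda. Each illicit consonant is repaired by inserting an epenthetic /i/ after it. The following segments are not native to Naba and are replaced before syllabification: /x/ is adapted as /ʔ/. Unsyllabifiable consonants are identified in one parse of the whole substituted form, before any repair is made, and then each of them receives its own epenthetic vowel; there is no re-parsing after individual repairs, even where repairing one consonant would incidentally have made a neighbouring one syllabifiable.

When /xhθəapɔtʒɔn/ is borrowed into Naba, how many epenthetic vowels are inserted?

After substitution the input is /ʔhθəapɔtʒɔn/.
The unsyllabifiable consonants are /ʔ/, /h/, /t/, /n/; each receives one epenthetic vowel.

4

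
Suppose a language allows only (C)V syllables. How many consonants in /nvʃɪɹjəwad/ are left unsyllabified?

4

The consonants /n/, /v/, /ɹ/, /d/ cannot be parsed into a legal (C)V syllable (no codas are permitted; onsets are limited to one consonant).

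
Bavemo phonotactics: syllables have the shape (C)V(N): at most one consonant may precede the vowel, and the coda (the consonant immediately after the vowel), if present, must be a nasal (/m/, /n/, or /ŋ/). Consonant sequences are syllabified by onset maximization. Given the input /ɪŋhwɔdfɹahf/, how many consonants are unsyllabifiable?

5

Under (C)V(N), the unsyllabifiable consonants are /h/, /d/, /f/, /h/, /f/ (only a nasal (/m/, /n/, or /ŋ/) is licensed in coda position; onsets are limited to one consonant).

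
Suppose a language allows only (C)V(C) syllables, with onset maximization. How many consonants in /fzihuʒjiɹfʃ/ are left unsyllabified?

Syllabifying with onset maximization leaves /f/, /f/, /ʃ/ stranded (at most one coda consonant is licensed; onsets are limited to one consonant).

3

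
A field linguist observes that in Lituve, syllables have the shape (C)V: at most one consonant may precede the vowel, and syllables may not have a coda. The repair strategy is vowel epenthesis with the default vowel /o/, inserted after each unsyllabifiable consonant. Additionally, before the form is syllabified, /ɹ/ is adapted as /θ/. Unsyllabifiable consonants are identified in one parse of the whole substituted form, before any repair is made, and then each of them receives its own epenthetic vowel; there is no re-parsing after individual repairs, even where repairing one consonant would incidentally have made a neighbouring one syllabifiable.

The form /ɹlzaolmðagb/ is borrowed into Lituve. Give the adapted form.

Substitution: /ɹ/ → /θ/, giving /θlzaolmðagb/.
Under (C)V, the unsyllabifiable consonants are /θ/, /l/, /l/, /m/, /g/, /b/ (no codas are permitted; onsets are limited to one consonant).
Inserting the epenthetic vowel yields /θ/ → /θo/, /l/ → /lo/, /l/ → /lo/, /m/ → /mo/, /g/ → /go/, /b/ → /bo/.

θolozaolomoðagobo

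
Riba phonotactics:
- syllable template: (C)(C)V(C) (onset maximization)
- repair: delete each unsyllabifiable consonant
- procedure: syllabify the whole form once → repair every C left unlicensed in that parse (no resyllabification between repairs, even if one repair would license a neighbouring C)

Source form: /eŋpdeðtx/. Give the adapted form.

eŋpdeð

The consonants /t/, /x/ cannot be parsed into a legal (C)(C)V(C) syllable (at most one coda consonant is licensed; onsets may contain at most 2 consonants).
Deletion applies to /t/, /x/.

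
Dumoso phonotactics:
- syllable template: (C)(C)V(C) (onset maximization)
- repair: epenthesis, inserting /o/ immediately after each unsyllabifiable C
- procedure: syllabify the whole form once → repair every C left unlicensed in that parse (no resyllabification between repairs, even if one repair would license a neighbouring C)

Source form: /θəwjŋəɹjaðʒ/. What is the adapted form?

θəwjŋəɹjaðʒo

The consonants /ʒ/ cannot be parsed into a legal (C)(C)V(C) syllable (at most one coda consonant is licensed; onsets may contain at most 2 consonants).
Epenthesis after each stranded consonant: /ʒ/ → /ʒo/.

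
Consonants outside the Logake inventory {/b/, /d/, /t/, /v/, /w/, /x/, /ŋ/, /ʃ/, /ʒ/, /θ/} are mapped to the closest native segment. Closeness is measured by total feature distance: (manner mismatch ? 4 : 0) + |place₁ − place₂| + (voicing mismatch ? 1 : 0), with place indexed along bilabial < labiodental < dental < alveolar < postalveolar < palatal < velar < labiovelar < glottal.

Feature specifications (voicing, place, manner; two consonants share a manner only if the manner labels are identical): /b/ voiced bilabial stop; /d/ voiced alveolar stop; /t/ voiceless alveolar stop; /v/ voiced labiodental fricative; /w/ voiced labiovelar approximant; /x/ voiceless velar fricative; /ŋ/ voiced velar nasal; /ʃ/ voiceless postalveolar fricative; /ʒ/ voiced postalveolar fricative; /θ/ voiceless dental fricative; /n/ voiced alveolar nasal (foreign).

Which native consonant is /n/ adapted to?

ŋ

/ŋ/ is closest: same manner (nasal), place distance 3 (alveolar→velar), same voicing; total 3. Next closest is /d/ at distance 4.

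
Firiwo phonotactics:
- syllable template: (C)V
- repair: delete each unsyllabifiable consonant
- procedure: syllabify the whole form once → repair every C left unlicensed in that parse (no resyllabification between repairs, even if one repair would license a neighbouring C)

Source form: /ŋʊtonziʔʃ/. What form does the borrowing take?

Syllabifying with onset maximization leaves /n/, /ʔ/, /ʃ/ stranded (no codas are permitted; onsets are limited to one consonant).
Each unlicensed consonant is deleted: /n/, /ʔ/, /ʃ/.

ŋʊtozi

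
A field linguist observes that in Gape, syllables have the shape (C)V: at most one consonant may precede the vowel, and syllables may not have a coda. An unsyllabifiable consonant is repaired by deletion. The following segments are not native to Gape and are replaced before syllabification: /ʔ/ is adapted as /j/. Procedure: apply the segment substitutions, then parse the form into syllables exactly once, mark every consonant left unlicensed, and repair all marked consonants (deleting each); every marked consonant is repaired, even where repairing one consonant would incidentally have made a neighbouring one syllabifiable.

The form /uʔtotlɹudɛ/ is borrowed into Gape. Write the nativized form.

utoɹudɛ

Substitution: /ʔ/ → /j/, giving /ujtotlɹudɛ/.
Under (C)V, the unsyllabifiable consonants are /j/, /t/, /l/ (no codas are permitted; onsets are limited to one consonant).
Deleting the stranded consonants removes /j/, /t/, /l/.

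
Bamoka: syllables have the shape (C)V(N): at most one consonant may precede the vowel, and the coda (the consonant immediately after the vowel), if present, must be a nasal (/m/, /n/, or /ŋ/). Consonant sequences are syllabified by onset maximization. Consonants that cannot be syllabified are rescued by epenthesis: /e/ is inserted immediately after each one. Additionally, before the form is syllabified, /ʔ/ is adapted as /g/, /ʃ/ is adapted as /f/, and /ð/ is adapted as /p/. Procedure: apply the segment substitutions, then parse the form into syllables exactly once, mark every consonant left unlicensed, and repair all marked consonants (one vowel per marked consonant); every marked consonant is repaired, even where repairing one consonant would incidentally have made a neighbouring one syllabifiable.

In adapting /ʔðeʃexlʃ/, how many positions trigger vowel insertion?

4

After substitution the input is /gpefexlf/.
The unsyllabifiable consonants are /g/, /x/, /l/, /f/; each receives one epenthetic vowel.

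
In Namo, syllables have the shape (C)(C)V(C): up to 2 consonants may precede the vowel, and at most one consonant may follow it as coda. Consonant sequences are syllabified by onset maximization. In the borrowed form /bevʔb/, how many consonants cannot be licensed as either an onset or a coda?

Under (C)(C)V(C), the unsyllabifiable consonants are /ʔ/, /b/ (at most one coda consonant is licensed; onsets may contain at most 2 consonants).

2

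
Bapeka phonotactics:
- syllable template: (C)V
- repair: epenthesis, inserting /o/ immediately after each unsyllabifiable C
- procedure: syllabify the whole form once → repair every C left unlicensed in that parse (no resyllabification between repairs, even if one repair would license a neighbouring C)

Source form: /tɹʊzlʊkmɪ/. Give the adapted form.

Syllabifying with onset maximization leaves /t/, /z/, /k/ stranded (no codas are permitted; onsets are limited to one consonant).
Each unlicensed consonant becomes the onset of a new syllable: /t/ → /to/, /z/ → /zo/, /k/ → /ko/.

toɹʊzolʊkomɪ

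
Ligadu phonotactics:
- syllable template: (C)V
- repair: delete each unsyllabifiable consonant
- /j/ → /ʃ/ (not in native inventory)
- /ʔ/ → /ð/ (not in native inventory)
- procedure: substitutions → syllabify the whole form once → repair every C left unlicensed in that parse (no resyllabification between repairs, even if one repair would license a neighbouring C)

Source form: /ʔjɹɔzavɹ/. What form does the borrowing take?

ɹɔza

Substitution: /ʔ/ → /ð/, /j/ → /ʃ/, giving /ðʃɹɔzavɹ/.
Syllabifying with onset maximization leaves /ð/, /ʃ/, /v/, /ɹ/ stranded (no codas are permitted; onsets are limited to one consonant).
Each unlicensed consonant is deleted: /ð/, /ʃ/, /v/, /ɹ/.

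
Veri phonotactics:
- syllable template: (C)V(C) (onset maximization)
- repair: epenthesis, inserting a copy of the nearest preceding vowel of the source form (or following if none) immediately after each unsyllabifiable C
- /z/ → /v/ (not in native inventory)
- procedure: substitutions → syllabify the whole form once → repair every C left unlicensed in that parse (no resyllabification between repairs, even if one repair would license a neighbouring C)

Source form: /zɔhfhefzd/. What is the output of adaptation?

vɔhfɔhefvede

Substitution: /z/ → /v/, giving /vɔhfhefvd/.
The consonants /f/, /v/, /d/ cannot be parsed into a legal (C)V(C) syllable (at most one coda consonant is licensed; onsets are limited to one consonant).
Epenthesis after each stranded consonant: /f/ → /fɔ/, /v/ → /ve/, /d/ → /de/.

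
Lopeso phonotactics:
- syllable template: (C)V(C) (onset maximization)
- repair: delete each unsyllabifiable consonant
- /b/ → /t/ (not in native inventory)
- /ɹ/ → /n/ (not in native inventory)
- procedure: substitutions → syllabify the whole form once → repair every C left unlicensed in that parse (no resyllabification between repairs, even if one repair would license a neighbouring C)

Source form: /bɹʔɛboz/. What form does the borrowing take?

Substitution: /b/ → /t/, /ɹ/ → /n/, giving /tnʔɛtoz/.
Syllabifying with onset maximization leaves /t/, /n/ stranded (at most one coda consonant is licensed; onsets are limited to one consonant).
Deletion applies to /t/, /n/.

ʔɛtoz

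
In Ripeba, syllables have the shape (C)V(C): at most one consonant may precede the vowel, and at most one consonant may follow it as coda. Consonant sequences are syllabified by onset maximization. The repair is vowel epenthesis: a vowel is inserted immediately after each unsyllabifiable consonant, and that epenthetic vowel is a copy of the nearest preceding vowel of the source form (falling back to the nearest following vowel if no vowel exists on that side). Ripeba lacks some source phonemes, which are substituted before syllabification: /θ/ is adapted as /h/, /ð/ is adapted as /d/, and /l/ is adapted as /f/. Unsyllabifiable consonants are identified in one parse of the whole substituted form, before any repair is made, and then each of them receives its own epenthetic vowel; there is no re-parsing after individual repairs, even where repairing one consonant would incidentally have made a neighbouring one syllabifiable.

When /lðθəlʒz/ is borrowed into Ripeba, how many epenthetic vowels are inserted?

After substitution the input is /fdhəfʒz/.
The unsyllabifiable consonants are /f/, /d/, /ʒ/, /z/; each receives one epenthetic vowel.

4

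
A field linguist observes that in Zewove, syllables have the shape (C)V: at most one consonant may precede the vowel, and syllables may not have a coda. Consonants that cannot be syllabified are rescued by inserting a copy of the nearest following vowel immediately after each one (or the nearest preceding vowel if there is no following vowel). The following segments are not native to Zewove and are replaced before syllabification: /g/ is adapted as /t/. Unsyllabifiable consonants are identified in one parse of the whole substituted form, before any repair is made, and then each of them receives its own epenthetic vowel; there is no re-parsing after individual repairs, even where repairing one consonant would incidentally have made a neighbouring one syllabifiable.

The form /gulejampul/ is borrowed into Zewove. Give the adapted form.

Substitution: /g/ → /t/, giving /tulejampul/.
Syllabifying with onset maximization leaves /m/, /l/ stranded (no codas are permitted; onsets are limited to one consonant).
Each unlicensed consonant becomes the onset of a new syllable: /m/ → /mu/, /l/ → /lu/.

tulejamupulu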